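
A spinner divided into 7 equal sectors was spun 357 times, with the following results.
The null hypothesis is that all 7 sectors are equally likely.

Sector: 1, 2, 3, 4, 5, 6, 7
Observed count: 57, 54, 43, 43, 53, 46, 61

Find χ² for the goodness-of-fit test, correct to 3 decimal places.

5.922

Expected count for each of the 7 categories: 357/7 = 51.
cat         O        E   (O−E)²/E
1          57       51     0.7059
2          54       51     0.1765
3          43       51     1.2549
4          43       51     1.2549
5          53       51     0.0784
6          46       51     0.4902
7          61       51     1.9608
Sum = 5.922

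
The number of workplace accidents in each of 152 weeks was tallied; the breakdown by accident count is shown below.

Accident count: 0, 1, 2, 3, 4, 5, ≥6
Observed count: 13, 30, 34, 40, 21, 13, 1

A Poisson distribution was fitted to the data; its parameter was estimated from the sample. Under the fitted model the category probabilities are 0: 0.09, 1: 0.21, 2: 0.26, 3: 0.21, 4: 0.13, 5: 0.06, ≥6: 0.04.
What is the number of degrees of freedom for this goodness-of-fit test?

5

There are k = 7 categories and 1 parameter estimated from the data, so df = 7 − 1 − 1 = 5.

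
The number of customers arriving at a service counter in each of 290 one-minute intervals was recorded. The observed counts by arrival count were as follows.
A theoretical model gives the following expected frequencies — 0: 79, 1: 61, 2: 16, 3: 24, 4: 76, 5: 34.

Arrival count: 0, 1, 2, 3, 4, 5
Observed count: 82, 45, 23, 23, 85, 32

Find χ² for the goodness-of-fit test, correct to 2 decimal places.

0: (82 − 79)²/79 = 9/79 = 0.114
1: (45 − 61)²/61 = 256/61 = 4.197
2: (23 − 16)²/16 = 49/16 = 3.063
3: (23 − 24)²/24 = 1/24 = 0.042
4: (85 − 76)²/76 = 81/76 = 1.066
5: (32 − 34)²/34 = 4/34 = 0.118
Sum = 8.60

8.60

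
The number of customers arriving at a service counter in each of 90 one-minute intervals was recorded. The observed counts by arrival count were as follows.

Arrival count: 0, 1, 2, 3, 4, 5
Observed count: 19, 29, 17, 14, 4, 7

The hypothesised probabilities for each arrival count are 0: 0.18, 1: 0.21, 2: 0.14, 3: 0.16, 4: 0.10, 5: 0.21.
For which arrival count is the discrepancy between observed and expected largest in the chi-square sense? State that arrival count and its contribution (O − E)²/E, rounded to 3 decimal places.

Expected counts E_i = n·p_i: 90×0.18 = 16.2, 90×0.21 = 18.9, 90×0.14 = 12.6, 90×0.16 = 14.4, 90×0.10 = 9, 90×0.21 = 18.9.
0: (19 − 16.2)²/16.2 = 7.84/16.2 = 0.4840
1: (29 − 18.9)²/18.9 = 102.01/18.9 = 5.3974
2: (17 − 12.6)²/12.6 = 19.36/12.6 = 1.5365
3: (14 − 14.4)²/14.4 = 0.16/14.4 = 0.0111
4: (4 − 9)²/9 = 25/9 = 2.7778
5: (7 − 18.9)²/18.9 = 141.61/18.9 = 7.4926
The largest term is for 5: 7.493.

5, 7.493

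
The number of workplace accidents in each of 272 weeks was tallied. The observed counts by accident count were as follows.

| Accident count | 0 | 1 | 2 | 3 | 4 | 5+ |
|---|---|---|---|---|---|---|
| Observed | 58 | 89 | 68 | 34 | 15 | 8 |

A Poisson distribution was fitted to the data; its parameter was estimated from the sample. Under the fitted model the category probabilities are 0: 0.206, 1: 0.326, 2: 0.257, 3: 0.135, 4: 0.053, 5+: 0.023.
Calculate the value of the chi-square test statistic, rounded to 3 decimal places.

Expected counts E_i = n·p_i: 272×0.206 = 56.032, 272×0.326 = 88.672, 272×0.257 = 69.904, 272×0.135 = 36.72, 272×0.053 = 14.416, 272×0.023 = 6.256.
cat         O        E   (O−E)²/E
0          58   56.032     0.0691
1          89   88.672     0.0012
2          68   69.904     0.0519
3          34    36.72     0.2015
4          15   14.416     0.0237
5+          8    6.256     0.4862
Sum = 0.834

0.834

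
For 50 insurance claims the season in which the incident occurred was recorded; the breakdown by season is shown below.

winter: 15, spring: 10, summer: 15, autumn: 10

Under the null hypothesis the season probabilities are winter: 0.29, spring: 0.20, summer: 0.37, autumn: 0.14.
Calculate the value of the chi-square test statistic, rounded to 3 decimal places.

1.965

Expected counts E_i = n·p_i: 50×0.29 = 14.5, 50×0.20 = 10, 50×0.37 = 18.5, 50×0.14 = 7.
cat         O        E   (O−E)²/E
winter     15     14.5     0.0172
spring     10       10     0.0000
summer     15     18.5     0.6622
autumn     10        7     1.2857
Sum = 1.965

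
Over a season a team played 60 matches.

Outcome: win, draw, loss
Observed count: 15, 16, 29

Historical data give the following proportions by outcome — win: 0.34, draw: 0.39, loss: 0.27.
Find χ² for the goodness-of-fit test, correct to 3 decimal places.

Expected counts E_i = n·p_i: 60×0.34 = 20.4, 60×0.39 = 23.4, 60×0.27 = 16.2.
χ² = (15−20.4)²/20.4 + (16−23.4)²/23.4 + (29−16.2)²/16.2
   = 1.4294 + 2.3402 + 10.1136
Sum = 13.883

13.883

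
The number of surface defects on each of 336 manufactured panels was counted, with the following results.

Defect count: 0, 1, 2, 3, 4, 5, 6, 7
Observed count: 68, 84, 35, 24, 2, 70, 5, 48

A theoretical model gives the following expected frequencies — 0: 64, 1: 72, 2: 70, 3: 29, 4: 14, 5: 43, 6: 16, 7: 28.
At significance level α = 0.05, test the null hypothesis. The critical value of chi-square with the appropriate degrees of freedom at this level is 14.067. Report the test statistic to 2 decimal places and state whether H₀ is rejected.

0: (68 − 64)²/64 = 16/64 = 0.250
1: (84 − 72)²/72 = 144/72 = 2.000
2: (35 − 70)²/70 = 1225/70 = 17.500
3: (24 − 29)²/29 = 25/29 = 0.862
4: (2 − 14)²/14 = 144/14 = 10.286
5: (70 − 43)²/43 = 729/43 = 16.953
6: (5 − 16)²/16 = 121/16 = 7.563
7: (48 − 28)²/28 = 400/28 = 14.286
Sum = 69.70
df = 7. Since 69.70 > 14.067, we reject H₀.

69.70; reject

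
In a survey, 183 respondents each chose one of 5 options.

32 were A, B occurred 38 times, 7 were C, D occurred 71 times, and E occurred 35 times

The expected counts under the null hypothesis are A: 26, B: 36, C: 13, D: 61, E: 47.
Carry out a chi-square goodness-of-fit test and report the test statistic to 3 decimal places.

cat         O        E   (O−E)²/E
A          32       26     1.3846
B          38       36     0.1111
C           7       13     2.7692
D          71       61     1.6393
E          35       47     3.0638
Sum = 8.968

8.968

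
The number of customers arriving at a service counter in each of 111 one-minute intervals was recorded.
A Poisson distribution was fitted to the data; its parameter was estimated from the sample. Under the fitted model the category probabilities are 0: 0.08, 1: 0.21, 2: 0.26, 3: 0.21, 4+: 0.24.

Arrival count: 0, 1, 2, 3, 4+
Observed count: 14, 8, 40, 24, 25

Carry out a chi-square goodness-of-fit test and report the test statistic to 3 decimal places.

Expected counts E_i = n·p_i: 111×0.08 = 8.88, 111×0.21 = 23.31, 111×0.26 = 28.86, 111×0.21 = 23.31, 111×0.24 = 26.64.
cat         O        E   (O−E)²/E
0          14     8.88     2.9521
1           8    23.31    10.0556
2          40    28.86     4.3001
3          24    23.31     0.0204
4+         25    26.64     0.1010
Sum = 17.429

17.429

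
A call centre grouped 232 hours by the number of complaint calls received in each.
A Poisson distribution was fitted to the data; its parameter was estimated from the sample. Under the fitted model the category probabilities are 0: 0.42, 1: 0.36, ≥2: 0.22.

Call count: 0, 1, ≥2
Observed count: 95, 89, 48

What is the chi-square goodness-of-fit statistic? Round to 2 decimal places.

0.60

Expected counts E_i = n·p_i: 232×0.42 = 97.44, 232×0.36 = 83.52, 232×0.22 = 51.04.
cat         O        E   (O−E)²/E
0          95    97.44      0.061
1          89    83.52      0.360
≥2         48    51.04      0.181
Sum = 0.60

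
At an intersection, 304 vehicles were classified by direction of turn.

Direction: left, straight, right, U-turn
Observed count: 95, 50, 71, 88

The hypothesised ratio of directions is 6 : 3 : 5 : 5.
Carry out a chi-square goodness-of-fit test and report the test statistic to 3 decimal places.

Ratio total = 19. Expected counts: 304×6/19 = 96, 304×3/19 = 48, 304×5/19 = 80, 304×5/19 = 80.
cat           O        E   (O−E)²/E
left         95       96     0.0104
straight     50       48     0.0833
right        71       80     1.0125
U-turn       88       80     0.8000
Sum = 1.906

1.906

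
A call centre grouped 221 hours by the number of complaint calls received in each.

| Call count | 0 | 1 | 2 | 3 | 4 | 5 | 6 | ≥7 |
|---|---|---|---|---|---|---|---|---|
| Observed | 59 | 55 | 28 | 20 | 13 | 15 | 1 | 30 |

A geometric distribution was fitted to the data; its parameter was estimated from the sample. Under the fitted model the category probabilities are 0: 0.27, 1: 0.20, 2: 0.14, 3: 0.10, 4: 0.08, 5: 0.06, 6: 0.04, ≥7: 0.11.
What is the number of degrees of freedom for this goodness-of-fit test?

6

There are k = 8 categories and 1 parameter estimated from the data, so df = 8 − 1 − 1 = 6.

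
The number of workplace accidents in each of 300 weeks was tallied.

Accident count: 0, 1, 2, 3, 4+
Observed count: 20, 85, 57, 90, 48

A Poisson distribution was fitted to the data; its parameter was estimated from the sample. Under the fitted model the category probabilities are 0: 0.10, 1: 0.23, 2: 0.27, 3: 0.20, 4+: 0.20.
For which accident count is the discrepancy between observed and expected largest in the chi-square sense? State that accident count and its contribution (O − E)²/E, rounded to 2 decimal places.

3, 15.00

Expected counts E_i = n·p_i: 300×0.10 = 30, 300×0.23 = 69, 300×0.27 = 81, 300×0.20 = 60, 300×0.20 = 60.
0: (20 − 30)²/30 = 100/30 = 3.333
1: (85 − 69)²/69 = 256/69 = 3.710
2: (57 − 81)²/81 = 576/81 = 7.111
3: (90 − 60)²/60 = 900/60 = 15.000
4+: (48 − 60)²/60 = 144/60 = 2.400
The largest term is for 3: 15.00.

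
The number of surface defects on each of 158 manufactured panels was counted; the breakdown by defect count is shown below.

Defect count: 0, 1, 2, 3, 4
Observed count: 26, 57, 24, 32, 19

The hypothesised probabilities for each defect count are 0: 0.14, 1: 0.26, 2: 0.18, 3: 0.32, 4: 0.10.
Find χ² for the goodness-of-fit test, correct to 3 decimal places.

15.005

Expected counts E_i = n·p_i: 158×0.14 = 22.12, 158×0.26 = 41.08, 158×0.18 = 28.44, 158×0.32 = 50.56, 158×0.10 = 15.8.
cat         O        E   (O−E)²/E
0          26    22.12     0.6806
1          57    41.08     6.1696
2          24    28.44     0.6932
3          32    50.56     6.8132
4          19     15.8     0.6481
Sum = 15.005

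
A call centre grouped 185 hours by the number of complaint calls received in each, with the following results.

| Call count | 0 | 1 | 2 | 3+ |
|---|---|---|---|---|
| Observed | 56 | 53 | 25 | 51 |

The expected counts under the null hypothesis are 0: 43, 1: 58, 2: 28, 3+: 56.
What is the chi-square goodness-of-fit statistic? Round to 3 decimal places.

5.129

cat         O        E   (O−E)²/E
0          56       43     3.9302
1          53       58     0.4310
2          25       28     0.3214
3+         51       56     0.4464
Sum = 5.129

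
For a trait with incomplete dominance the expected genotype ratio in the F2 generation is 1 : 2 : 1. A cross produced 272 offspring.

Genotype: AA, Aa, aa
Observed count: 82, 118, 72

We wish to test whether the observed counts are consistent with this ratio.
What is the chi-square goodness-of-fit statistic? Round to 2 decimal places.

5.50

Ratio total = 4. Expected counts: 272×1/4 = 68, 272×2/4 = 136, 272×1/4 = 68.
χ² = (82−68)²/68 + (118−136)²/136 + (72−68)²/68
   = 2.882 + 2.382 + 0.235
Sum = 5.50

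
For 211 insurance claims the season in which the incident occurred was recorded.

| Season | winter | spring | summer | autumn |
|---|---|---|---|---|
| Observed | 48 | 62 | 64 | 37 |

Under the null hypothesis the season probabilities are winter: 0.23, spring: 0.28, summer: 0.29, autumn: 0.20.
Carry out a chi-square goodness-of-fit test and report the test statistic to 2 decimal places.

0.92

Expected counts E_i = n·p_i: 211×0.23 = 48.53, 211×0.28 = 59.08, 211×0.29 = 61.19, 211×0.20 = 42.2.
cat         O        E   (O−E)²/E
winter     48    48.53      0.006
spring     62    59.08      0.144
summer     64    61.19      0.129
autumn     37     42.2      0.641
Sum = 0.92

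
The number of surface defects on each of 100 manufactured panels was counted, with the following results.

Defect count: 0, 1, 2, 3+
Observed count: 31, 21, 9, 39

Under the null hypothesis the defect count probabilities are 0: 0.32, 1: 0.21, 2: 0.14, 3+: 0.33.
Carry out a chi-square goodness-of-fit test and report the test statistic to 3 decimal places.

2.908

Expected counts E_i = n·p_i: 100×0.32 = 32, 100×0.21 = 21, 100×0.14 = 14, 100×0.33 = 33.
cat         O        E   (O−E)²/E
0          31       32     0.0313
1          21       21     0.0000
2           9       14     1.7857
3+         39       33     1.0909
Sum = 2.908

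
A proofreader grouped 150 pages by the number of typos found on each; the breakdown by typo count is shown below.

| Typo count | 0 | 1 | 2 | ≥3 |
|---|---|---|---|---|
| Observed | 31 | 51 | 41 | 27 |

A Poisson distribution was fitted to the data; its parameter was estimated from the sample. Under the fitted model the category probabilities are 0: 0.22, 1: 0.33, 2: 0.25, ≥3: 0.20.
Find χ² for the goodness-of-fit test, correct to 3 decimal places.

Expected counts E_i = n·p_i: 150×0.22 = 33, 150×0.33 = 49.5, 150×0.25 = 37.5, 150×0.20 = 30.
0: (31 − 33)²/33 = 4/33 = 0.1212
1: (51 − 49.5)²/49.5 = 2.25/49.5 = 0.0455
2: (41 − 37.5)²/37.5 = 12.25/37.5 = 0.3267
≥3: (27 − 30)²/30 = 9/30 = 0.3000
Sum = 0.793

0.793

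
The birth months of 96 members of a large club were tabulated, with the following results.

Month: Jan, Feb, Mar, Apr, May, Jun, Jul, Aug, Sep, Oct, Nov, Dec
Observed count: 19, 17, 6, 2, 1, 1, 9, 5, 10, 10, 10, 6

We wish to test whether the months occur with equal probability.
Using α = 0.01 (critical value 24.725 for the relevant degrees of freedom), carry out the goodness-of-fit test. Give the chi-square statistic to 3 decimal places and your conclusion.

45.750; reject

Under H₀ each category has probability 1/12, so each expected count is 96/12 = 8.
χ² = (19−8)²/8 + (17−8)²/8 + (6−8)²/8 + (2−8)²/8 + (1−8)²/8 + (1−8)²/8 + (9−8)²/8 + (5−8)²/8 + (10−8)²/8 + (10−8)²/8 + (10−8)²/8 + (6−8)²/8
   = 15.1250 + 10.1250 + 0.5000 + 4.5000 + 6.1250 + 6.1250 + 0.1250 + 1.1250 + 0.5000 + 0.5000 + 0.5000 + 0.5000
Sum = 45.750
df = 11. Since 45.750 > 24.725, we reject H₀.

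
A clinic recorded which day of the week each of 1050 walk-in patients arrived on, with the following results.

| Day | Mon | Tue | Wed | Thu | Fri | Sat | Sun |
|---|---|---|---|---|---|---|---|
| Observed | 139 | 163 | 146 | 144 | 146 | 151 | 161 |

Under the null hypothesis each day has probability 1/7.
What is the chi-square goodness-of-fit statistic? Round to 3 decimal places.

3.200

Expected count for each of the 7 categories: 1050/7 = 150.
χ² = (139−150)²/150 + (163−150)²/150 + (146−150)²/150 + (144−150)²/150 + (146−150)²/150 + (151−150)²/150 + (161−150)²/150
   = 0.8067 + 1.1267 + 0.1067 + 0.2400 + 0.1067 + 0.0067 + 0.8067
Sum = 3.200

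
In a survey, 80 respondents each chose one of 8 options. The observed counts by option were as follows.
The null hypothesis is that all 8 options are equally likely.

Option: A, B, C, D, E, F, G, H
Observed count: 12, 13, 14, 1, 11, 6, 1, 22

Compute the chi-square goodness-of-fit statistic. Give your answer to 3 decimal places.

35.200

Expected count for each of the 8 categories: 80/8 = 10.
χ² = (12−10)²/10 + (13−10)²/10 + (14−10)²/10 + (1−10)²/10 + (11−10)²/10 + (6−10)²/10 + (1−10)²/10 + (22−10)²/10
   = 0.4000 + 0.9000 + 1.6000 + 8.1000 + 0.1000 + 1.6000 + 8.1000 + 14.4000
Sum = 35.200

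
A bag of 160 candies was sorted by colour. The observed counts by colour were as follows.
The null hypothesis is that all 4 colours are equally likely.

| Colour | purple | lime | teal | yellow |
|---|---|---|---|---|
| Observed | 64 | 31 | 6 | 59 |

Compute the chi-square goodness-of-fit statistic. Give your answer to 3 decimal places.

54.350

Under H₀ each category has probability 1/4, so each expected count is 160/4 = 40.
cat         O        E   (O−E)²/E
purple     64       40    14.4000
lime       31       40     2.0250
teal        6       40    28.9000
yellow     59       40     9.0250
Sum = 54.350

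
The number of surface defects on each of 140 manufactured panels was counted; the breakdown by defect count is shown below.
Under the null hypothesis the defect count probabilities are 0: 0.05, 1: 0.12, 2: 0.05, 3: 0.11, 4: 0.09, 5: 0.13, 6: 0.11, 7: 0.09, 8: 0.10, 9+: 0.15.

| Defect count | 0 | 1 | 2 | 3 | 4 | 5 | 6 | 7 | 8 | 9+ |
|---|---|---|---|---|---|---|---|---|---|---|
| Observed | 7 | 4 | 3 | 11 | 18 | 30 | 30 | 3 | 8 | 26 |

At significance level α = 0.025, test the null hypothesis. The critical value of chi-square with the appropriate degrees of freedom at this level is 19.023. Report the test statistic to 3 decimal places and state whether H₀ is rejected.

Expected counts E_i = n·p_i: 140×0.05 = 7, 140×0.12 = 16.8, 140×0.05 = 7, 140×0.11 = 15.4, 140×0.09 = 12.6, 140×0.13 = 18.2, 140×0.11 = 15.4, 140×0.09 = 12.6, 140×0.10 = 14, 140×0.15 = 21.
cat         O        E   (O−E)²/E
0           7        7     0.0000
1           4     16.8     9.7524
2           3        7     2.2857
3          11     15.4     1.2571
4          18     12.6     2.3143
5          30     18.2     7.6505
6          30     15.4    13.8416
7           3     12.6     7.3143
8           8       14     2.5714
9+         26       21     1.1905
Sum = 48.178
df = 9. Since 48.178 > 19.023, we reject H₀.

48.178; reject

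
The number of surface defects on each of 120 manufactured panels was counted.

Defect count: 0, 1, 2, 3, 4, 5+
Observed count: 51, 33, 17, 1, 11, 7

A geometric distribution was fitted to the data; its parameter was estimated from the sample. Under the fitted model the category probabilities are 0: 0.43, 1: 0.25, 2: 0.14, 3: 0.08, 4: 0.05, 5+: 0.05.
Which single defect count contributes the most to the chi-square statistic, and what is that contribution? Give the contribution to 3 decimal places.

3, 7.704

Expected counts E_i = n·p_i: 120×0.43 = 51.6, 120×0.25 = 30, 120×0.14 = 16.8, 120×0.08 = 9.6, 120×0.05 = 6, 120×0.05 = 6.
cat         O        E   (O−E)²/E
0          51     51.6     0.0070
1          33       30     0.3000
2          17     16.8     0.0024
3           1      9.6     7.7042
4          11        6     4.1667
5+          7        6     0.1667
The largest term is for 3: 7.704.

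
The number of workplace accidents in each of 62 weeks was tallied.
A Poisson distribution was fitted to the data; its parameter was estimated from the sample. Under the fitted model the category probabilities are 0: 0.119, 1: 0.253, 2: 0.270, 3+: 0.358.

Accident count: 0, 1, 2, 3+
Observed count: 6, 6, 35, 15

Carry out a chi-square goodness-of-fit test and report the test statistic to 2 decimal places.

Expected counts E_i = n·p_i: 62×0.119 = 7.378, 62×0.253 = 15.686, 62×0.270 = 16.74, 62×0.358 = 22.196.
χ² = (6−7.378)²/7.378 + (6−15.686)²/15.686 + (35−16.74)²/16.74 + (15−22.196)²/22.196
   = 0.257 + 5.981 + 19.918 + 2.333
Sum = 28.49

28.49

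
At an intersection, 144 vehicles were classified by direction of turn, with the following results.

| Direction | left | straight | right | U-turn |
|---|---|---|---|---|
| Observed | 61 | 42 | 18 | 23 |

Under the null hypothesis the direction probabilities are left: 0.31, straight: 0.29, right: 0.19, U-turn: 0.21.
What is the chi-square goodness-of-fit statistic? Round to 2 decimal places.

10.93

Expected counts E_i = n·p_i: 144×0.31 = 44.64, 144×0.29 = 41.76, 144×0.19 = 27.36, 144×0.21 = 30.24.
left: (61 − 44.64)²/44.64 = 267.6496/44.64 = 5.996
straight: (42 − 41.76)²/41.76 = 0.0576/41.76 = 0.001
right: (18 − 27.36)²/27.36 = 87.6096/27.36 = 3.202
U-turn: (23 − 30.24)²/30.24 = 52.4176/30.24 = 1.733
Sum = 10.93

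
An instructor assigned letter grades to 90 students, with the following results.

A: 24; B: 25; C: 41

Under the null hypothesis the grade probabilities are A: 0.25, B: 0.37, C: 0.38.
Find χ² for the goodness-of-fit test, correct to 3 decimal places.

3.521

Expected counts E_i = n·p_i: 90×0.25 = 22.5, 90×0.37 = 33.3, 90×0.38 = 34.2.
cat         O        E   (O−E)²/E
A          24     22.5     0.1000
B          25     33.3     2.0688
C          41     34.2     1.3520
Sum = 3.521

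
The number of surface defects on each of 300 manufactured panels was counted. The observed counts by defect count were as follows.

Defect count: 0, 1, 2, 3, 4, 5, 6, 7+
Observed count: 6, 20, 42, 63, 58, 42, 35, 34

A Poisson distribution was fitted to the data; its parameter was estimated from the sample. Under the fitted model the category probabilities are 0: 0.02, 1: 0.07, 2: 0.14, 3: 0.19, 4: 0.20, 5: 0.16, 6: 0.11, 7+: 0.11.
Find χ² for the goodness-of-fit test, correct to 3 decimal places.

Expected counts E_i = n·p_i: 300×0.02 = 6, 300×0.07 = 21, 300×0.14 = 42, 300×0.19 = 57, 300×0.20 = 60, 300×0.16 = 48, 300×0.11 = 33, 300×0.11 = 33.
cat         O        E   (O−E)²/E
0           6        6     0.0000
1          20       21     0.0476
2          42       42     0.0000
3          63       57     0.6316
4          58       60     0.0667
5          42       48     0.7500
6          35       33     0.1212
7+         34       33     0.0303
Sum = 1.647

1.647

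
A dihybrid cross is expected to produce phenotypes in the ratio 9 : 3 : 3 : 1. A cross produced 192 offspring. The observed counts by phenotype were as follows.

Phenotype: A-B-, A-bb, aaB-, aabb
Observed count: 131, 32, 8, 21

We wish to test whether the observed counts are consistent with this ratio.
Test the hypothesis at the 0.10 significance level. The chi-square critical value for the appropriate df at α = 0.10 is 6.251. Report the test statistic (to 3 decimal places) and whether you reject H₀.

33.870; reject

Ratio total = 16. Expected counts: 192×9/16 = 108, 192×3/16 = 36, 192×3/16 = 36, 192×1/16 = 12.
cat         O        E   (O−E)²/E
A-B-      131      108     4.8981
A-bb       32       36     0.4444
aaB-        8       36    21.7778
aabb       21       12     6.7500
Sum = 33.870
df = 3. Since 33.870 > 6.251, we reject H₀.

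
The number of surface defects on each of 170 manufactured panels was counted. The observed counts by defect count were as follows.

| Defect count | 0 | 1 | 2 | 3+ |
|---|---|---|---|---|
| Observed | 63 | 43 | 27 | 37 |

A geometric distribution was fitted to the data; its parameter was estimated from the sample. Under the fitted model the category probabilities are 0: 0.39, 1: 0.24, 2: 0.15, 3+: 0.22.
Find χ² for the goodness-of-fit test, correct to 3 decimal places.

Expected counts E_i = n·p_i: 170×0.39 = 66.3, 170×0.24 = 40.8, 170×0.15 = 25.5, 170×0.22 = 37.4.
0: (63 − 66.3)²/66.3 = 10.89/66.3 = 0.1643
1: (43 − 40.8)²/40.8 = 4.84/40.8 = 0.1186
2: (27 − 25.5)²/25.5 = 2.25/25.5 = 0.0882
3+: (37 − 37.4)²/37.4 = 0.16/37.4 = 0.0043
Sum = 0.375

0.375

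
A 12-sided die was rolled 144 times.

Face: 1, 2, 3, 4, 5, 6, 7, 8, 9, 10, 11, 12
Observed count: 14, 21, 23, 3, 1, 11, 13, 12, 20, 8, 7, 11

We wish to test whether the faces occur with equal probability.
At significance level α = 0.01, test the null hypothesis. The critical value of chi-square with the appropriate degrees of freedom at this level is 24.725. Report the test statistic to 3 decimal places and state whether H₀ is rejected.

Under H₀ each category has probability 1/12, so each expected count is 144/12 = 12.
1: (14 − 12)²/12 = 4/12 = 0.3333
2: (21 − 12)²/12 = 81/12 = 6.7500
3: (23 − 12)²/12 = 121/12 = 10.0833
4: (3 − 12)²/12 = 81/12 = 6.7500
5: (1 − 12)²/12 = 121/12 = 10.0833
6: (11 − 12)²/12 = 1/12 = 0.0833
7: (13 − 12)²/12 = 1/12 = 0.0833
8: (12 − 12)²/12 = 0/12 = 0.0000
9: (20 − 12)²/12 = 64/12 = 5.3333
10: (8 − 12)²/12 = 16/12 = 1.3333
11: (7 − 12)²/12 = 25/12 = 2.0833
12: (11 − 12)²/12 = 1/12 = 0.0833
Sum = 43.000
df = 11. Since 43.000 > 24.725, we reject H₀.

43.000; reject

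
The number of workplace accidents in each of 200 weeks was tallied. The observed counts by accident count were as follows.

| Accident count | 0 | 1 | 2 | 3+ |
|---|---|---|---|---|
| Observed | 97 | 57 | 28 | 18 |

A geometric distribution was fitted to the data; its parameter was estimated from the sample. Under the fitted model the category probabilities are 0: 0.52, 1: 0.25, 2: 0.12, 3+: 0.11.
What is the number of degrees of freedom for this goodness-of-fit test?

2

There are k = 4 categories and 1 parameter estimated from the data, so df = 4 − 1 − 1 = 2.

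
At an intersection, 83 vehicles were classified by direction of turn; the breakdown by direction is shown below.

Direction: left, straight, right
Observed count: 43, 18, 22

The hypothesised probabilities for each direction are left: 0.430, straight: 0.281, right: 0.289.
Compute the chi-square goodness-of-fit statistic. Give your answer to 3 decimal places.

2.877

Expected counts E_i = n·p_i: 83×0.430 = 35.69, 83×0.281 = 23.323, 83×0.289 = 23.987.
cat           O        E   (O−E)²/E
left         43    35.69     1.4972
straight     18   23.323     1.2149
right        22   23.987     0.1646
Sum = 2.877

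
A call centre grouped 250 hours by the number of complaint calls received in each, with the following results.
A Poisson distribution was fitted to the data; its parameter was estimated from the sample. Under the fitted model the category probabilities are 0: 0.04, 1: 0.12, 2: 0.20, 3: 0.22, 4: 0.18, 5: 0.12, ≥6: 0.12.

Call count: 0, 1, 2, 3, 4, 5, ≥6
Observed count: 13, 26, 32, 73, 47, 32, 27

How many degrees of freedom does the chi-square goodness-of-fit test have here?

There are k = 7 categories and 1 parameter estimated from the data, so df = 7 − 1 − 1 = 5.

5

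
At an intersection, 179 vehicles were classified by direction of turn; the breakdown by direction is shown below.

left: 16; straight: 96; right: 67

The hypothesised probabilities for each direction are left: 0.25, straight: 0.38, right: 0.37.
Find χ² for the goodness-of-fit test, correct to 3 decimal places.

Expected counts E_i = n·p_i: 179×0.25 = 44.75, 179×0.38 = 68.02, 179×0.37 = 66.23.
cat           O        E   (O−E)²/E
left         16    44.75    18.4707
straight     96    68.02    11.5096
right        67    66.23     0.0090
Sum = 29.989

29.989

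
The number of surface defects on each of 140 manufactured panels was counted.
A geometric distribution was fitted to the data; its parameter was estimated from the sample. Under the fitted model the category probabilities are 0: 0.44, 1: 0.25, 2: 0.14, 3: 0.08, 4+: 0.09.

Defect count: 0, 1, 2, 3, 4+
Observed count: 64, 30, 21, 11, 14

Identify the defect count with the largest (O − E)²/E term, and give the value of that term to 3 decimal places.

Expected counts E_i = n·p_i: 140×0.44 = 61.6, 140×0.25 = 35, 140×0.14 = 19.6, 140×0.08 = 11.2, 140×0.09 = 12.6.
0: (64 − 61.6)²/61.6 = 5.76/61.6 = 0.0935
1: (30 − 35)²/35 = 25/35 = 0.7143
2: (21 − 19.6)²/19.6 = 1.96/19.6 = 0.1000
3: (11 − 11.2)²/11.2 = 0.04/11.2 = 0.0036
4+: (14 − 12.6)²/12.6 = 1.96/12.6 = 0.1556
The largest term is for 1: 0.714.

1, 0.714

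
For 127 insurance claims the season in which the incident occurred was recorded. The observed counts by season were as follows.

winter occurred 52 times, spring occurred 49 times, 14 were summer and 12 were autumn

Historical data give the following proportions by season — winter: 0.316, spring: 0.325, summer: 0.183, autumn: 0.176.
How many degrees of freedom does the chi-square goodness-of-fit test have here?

There are k = 4 categories and no parameters were estimated from the data, so df = 4 − 1 = 3.

3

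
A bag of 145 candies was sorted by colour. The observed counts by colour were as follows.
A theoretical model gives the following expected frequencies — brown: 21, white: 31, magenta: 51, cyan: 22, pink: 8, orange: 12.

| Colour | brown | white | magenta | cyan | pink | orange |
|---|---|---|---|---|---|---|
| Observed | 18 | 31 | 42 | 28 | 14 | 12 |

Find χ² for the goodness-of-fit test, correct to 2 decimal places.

cat          O        E   (O−E)²/E
brown       18       21      0.429
white       31       31      0.000
magenta     42       51      1.588
cyan        28       22      1.636
pink        14        8      4.500
orange      12       12      0.000
Sum = 8.15

8.15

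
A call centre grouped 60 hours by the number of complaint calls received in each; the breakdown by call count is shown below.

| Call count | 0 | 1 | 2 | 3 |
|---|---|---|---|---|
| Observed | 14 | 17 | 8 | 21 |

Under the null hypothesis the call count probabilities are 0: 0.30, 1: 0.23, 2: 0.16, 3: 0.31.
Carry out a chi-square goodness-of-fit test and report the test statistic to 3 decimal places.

2.207

Expected counts E_i = n·p_i: 60×0.30 = 18, 60×0.23 = 13.8, 60×0.16 = 9.6, 60×0.31 = 18.6.
0: (14 − 18)²/18 = 16/18 = 0.8889
1: (17 − 13.8)²/13.8 = 10.24/13.8 = 0.7420
2: (8 − 9.6)²/9.6 = 2.56/9.6 = 0.2667
3: (21 − 18.6)²/18.6 = 5.76/18.6 = 0.3097
Sum = 2.207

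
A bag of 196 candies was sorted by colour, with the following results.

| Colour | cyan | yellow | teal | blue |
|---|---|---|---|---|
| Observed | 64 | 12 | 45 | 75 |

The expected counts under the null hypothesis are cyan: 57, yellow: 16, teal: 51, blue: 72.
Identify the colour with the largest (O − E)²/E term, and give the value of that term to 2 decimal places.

cat         O        E   (O−E)²/E
cyan       64       57      0.860
yellow     12       16      1.000
teal       45       51      0.706
blue       75       72      0.125
The largest term is for yellow: 1.00.

yellow, 1.00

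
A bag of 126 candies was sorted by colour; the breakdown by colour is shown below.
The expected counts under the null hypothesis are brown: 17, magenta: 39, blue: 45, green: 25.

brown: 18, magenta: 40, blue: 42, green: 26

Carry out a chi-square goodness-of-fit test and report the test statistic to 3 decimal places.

brown: (18 − 17)²/17 = 1/17 = 0.0588
magenta: (40 − 39)²/39 = 1/39 = 0.0256
blue: (42 − 45)²/45 = 9/45 = 0.2000
green: (26 − 25)²/25 = 1/25 = 0.0400
Sum = 0.324

0.324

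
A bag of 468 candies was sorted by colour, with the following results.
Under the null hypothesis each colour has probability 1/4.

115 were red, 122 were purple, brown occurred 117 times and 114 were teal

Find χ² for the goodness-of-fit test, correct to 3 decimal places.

Expected count for each of the 4 categories: 468/4 = 117.
cat         O        E   (O−E)²/E
red       115      117     0.0342
purple    122      117     0.2137
brown     117      117     0.0000
teal      114      117     0.0769
Sum = 0.325

0.325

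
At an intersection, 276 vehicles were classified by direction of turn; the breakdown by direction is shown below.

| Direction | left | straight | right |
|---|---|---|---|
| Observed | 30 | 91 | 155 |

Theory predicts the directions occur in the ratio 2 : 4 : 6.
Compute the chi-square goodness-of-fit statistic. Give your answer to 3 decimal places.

7.670

Ratio total = 12. Expected counts: 276×2/12 = 46, 276×4/12 = 92, 276×6/12 = 138.
cat           O        E   (O−E)²/E
left         30       46     5.5652
straight     91       92     0.0109
right       155      138     2.0942
Sum = 7.670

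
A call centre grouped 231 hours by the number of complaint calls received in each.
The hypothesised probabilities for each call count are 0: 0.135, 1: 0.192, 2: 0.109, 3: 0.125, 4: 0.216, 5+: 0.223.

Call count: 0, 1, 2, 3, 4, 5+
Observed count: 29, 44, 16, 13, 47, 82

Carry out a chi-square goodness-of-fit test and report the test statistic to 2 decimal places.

Expected counts E_i = n·p_i: 231×0.135 = 31.185, 231×0.192 = 44.352, 231×0.109 = 25.179, 231×0.125 = 28.875, 231×0.216 = 49.896, 231×0.223 = 51.513.
cat         O        E   (O−E)²/E
0          29   31.185      0.153
1          44   44.352      0.003
2          16   25.179      3.346
3          13   28.875      8.728
4          47   49.896      0.168
5+         82   51.513     18.043
Sum = 30.44

30.44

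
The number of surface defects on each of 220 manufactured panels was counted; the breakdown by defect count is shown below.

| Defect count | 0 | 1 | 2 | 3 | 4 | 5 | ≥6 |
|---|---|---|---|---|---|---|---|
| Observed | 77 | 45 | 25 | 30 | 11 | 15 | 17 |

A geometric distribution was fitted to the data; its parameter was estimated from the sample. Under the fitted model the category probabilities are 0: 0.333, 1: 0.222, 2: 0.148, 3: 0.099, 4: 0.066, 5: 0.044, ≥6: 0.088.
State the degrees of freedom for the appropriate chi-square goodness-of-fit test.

There are k = 7 categories and 1 parameter estimated from the data, so df = 7 − 1 − 1 = 5.

5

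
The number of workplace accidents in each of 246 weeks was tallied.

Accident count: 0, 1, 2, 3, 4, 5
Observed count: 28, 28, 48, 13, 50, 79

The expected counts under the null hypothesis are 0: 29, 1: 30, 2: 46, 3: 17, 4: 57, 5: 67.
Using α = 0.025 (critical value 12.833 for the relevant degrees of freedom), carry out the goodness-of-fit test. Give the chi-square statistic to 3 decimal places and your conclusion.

χ² = (28−29)²/29 + (28−30)²/30 + (48−46)²/46 + (13−17)²/17 + (50−57)²/57 + (79−67)²/67
   = 0.0345 + 0.1333 + 0.0870 + 0.9412 + 0.8596 + 2.1493
Sum = 4.205
df = 5. Since 4.205 < 12.833, we do not reject H₀.

4.205; do not reject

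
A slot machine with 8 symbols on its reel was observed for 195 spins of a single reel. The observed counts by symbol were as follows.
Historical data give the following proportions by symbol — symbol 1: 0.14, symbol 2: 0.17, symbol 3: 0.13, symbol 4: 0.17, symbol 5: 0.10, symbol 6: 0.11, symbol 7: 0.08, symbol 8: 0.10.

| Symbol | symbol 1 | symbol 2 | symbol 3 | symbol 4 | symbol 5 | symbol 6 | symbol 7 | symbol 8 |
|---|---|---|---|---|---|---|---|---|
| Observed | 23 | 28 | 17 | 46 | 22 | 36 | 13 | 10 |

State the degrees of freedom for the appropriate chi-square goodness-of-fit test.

7

There are k = 8 categories and no parameters were estimated from the data, so df = 8 − 1 = 7.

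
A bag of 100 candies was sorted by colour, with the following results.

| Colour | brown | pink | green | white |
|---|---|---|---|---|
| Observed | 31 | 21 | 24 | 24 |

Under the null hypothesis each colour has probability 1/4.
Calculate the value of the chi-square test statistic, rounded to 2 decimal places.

Expected count for each of the 4 categories: 100/4 = 25.
brown: (31 − 25)²/25 = 36/25 = 1.440
pink: (21 − 25)²/25 = 16/25 = 0.640
green: (24 − 25)²/25 = 1/25 = 0.040
white: (24 − 25)²/25 = 1/25 = 0.040
Sum = 2.16

2.16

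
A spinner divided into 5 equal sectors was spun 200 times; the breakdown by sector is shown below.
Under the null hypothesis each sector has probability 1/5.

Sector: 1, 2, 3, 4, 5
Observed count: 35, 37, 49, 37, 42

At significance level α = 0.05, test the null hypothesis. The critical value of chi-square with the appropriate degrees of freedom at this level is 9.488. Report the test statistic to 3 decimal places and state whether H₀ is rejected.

3.200; do not reject

Under H₀ each category has probability 1/5, so each expected count is 200/5 = 40.
χ² = (35−40)²/40 + (37−40)²/40 + (49−40)²/40 + (37−40)²/40 + (42−40)²/40
   = 0.6250 + 0.2250 + 2.0250 + 0.2250 + 0.1000
Sum = 3.200
df = 4. Since 3.200 < 9.488, we do not reject H₀.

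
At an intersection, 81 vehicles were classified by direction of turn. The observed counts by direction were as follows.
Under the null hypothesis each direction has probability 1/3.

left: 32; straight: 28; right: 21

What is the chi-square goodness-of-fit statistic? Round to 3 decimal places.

Under H₀ each category has probability 1/3, so each expected count is 81/3 = 27.
cat           O        E   (O−E)²/E
left         32       27     0.9259
straight     28       27     0.0370
right        21       27     1.3333
Sum = 2.296

2.296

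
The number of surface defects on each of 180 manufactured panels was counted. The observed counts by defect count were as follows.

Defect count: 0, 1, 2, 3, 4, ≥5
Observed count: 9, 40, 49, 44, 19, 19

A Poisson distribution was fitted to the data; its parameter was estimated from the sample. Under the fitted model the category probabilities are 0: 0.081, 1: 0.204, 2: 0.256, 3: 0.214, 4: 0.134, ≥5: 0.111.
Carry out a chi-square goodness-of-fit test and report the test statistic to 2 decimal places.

4.53

Expected counts E_i = n·p_i: 180×0.081 = 14.58, 180×0.204 = 36.72, 180×0.256 = 46.08, 180×0.214 = 38.52, 180×0.134 = 24.12, 180×0.111 = 19.98.
cat         O        E   (O−E)²/E
0           9    14.58      2.136
1          40    36.72      0.293
2          49    46.08      0.185
3          44    38.52      0.780
4          19    24.12      1.087
≥5         19    19.98      0.048
Sum = 4.53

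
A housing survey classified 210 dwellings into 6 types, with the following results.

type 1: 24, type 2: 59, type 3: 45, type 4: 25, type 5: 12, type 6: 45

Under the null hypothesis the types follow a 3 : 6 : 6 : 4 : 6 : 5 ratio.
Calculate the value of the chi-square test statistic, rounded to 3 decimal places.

Ratio total = 30. Expected counts: 210×3/30 = 21, 210×6/30 = 42, 210×6/30 = 42, 210×4/30 = 28, 210×6/30 = 42, 210×5/30 = 35.
type 1: (24 − 21)²/21 = 9/21 = 0.4286
type 2: (59 − 42)²/42 = 289/42 = 6.8810
type 3: (45 − 42)²/42 = 9/42 = 0.2143
type 4: (25 − 28)²/28 = 9/28 = 0.3214
type 5: (12 − 42)²/42 = 900/42 = 21.4286
type 6: (45 − 35)²/35 = 100/35 = 2.8571
Sum = 32.131

32.131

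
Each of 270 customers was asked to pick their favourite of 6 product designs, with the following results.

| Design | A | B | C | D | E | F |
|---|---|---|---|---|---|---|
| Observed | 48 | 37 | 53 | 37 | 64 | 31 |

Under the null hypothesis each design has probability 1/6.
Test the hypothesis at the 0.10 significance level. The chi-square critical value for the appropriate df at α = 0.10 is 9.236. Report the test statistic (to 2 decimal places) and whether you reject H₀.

16.84; reject

Expected count for each of the 6 categories: 270/6 = 45.
χ² = (48−45)²/45 + (37−45)²/45 + (53−45)²/45 + (37−45)²/45 + (64−45)²/45 + (31−45)²/45
   = 0.200 + 1.422 + 1.422 + 1.422 + 8.022 + 4.356
Sum = 16.84
df = 5. Since 16.84 > 9.236, we reject H₀.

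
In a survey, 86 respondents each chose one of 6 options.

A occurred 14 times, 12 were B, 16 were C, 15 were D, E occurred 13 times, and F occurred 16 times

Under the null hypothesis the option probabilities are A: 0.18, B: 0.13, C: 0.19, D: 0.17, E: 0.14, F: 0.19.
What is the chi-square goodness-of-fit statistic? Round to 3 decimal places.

0.302

Expected counts E_i = n·p_i: 86×0.18 = 15.48, 86×0.13 = 11.18, 86×0.19 = 16.34, 86×0.17 = 14.62, 86×0.14 = 12.04, 86×0.19 = 16.34.
cat         O        E   (O−E)²/E
A          14    15.48     0.1415
B          12    11.18     0.0601
C          16    16.34     0.0071
D          15    14.62     0.0099
E          13    12.04     0.0765
F          16    16.34     0.0071
Sum = 0.302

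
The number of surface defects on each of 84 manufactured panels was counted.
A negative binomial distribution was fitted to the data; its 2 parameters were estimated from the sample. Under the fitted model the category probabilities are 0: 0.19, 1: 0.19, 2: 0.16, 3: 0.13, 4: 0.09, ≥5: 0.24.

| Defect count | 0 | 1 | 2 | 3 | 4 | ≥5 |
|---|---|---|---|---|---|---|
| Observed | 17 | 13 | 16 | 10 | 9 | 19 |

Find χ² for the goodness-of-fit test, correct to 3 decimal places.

1.523

Expected counts E_i = n·p_i: 84×0.19 = 15.96, 84×0.19 = 15.96, 84×0.16 = 13.44, 84×0.13 = 10.92, 84×0.09 = 7.56, 84×0.24 = 20.16.
cat         O        E   (O−E)²/E
0          17    15.96     0.0678
1          13    15.96     0.5490
2          16    13.44     0.4876
3          10    10.92     0.0775
4           9     7.56     0.2743
≥5         19    20.16     0.0667
Sum = 1.523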